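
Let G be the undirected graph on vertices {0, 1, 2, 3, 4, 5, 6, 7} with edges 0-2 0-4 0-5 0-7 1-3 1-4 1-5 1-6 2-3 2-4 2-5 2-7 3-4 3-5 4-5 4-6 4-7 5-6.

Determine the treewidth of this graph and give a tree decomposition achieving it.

Treewidth 3.
One optimal decomposition is:
Bags: B1 = {2, 3, 4, 5}  B2 = {0, 2, 4, 5}  B3 = {0, 2, 4, 7}  B4 = {1, 3, 4, 5}  B5 = {1, 4, 5, 6}
Tree: B1–B2, B2–B3, B1–B4, B4–B5

Each bag holds 4 vertices, so the decomposition has width 3, which upper-bounds the treewidth. Conversely, {0, 2, 4, 5} is a clique of size 4, and the vertices of any clique must share a bag in every tree decomposition; so some bag has ≥ 4 vertices and tw(G) ≥ 3. Hence tw(G) = 3 exactly.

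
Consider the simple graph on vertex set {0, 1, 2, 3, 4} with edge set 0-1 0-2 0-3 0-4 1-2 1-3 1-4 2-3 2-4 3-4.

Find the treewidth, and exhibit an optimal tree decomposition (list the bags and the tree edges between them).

Treewidth 4.
Bags: B1 = {0, 1, 2, 3, 4}
Tree: (single bag)

A single bag containing all 5 vertices is trivially a valid decomposition of width 4. Conversely, {0, 1, 2, 3, 4} is a clique of size 5, and the vertices of any clique must share a bag in every tree decomposition; so some bag has ≥ 5 vertices and tw(G) ≥ 4. The upper and lower bounds meet at 4, so that is the treewidth.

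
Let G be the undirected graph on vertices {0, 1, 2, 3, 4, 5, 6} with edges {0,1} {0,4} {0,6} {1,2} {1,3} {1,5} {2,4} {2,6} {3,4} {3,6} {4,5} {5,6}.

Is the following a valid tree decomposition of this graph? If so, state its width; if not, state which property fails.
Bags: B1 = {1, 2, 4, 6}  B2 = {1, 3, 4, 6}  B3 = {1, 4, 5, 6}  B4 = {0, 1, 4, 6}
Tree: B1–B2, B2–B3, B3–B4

Checking the three conditions: (i) the bags cover all of {0, 1, 2, 3, 4, 5, 6}; (ii) for each edge, some bag contains both endpoints; (iii) the bags containing any fixed vertex form a subtree. All hold, so the decomposition is valid with width 4 − 1 = 3.

Yes; width 3.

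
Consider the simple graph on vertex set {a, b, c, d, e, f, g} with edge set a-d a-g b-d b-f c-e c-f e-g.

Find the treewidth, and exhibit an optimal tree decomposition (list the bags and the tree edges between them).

The largest bag has 3 vertices, giving width 2; this decomposition certifies tw(G) ≤ 2. For the lower bound, G contains the cycle a–g–e–c–f–b–d–a, so G is not a forest; only forests have treewidth ≤ 1, hence tw(G) ≥ 2. Hence tw(G) = 2 exactly.

Treewidth 2.
Bags: B1 = {a, e, g}  B2 = {a, c, e}  B3 = {a, c, f}  B4 = {a, b, f}  B5 = {a, b, d}
Tree: B1–B2, B2–B3, B3–B4, B4–B5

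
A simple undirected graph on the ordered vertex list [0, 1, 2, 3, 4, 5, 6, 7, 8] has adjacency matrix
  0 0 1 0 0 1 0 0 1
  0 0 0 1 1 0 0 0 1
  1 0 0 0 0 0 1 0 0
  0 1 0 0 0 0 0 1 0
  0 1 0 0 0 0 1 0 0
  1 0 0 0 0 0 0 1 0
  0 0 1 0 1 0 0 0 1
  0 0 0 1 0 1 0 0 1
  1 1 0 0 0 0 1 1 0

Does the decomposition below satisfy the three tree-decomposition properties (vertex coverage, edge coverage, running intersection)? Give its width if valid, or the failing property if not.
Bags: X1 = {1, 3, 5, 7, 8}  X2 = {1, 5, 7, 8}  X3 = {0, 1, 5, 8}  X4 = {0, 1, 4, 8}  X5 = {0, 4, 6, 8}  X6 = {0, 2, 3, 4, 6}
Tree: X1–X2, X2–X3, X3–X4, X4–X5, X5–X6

A tree decomposition must satisfy three properties: every vertex lies in some bag; for every edge, both endpoints lie together in some bag; and for every vertex, the bags containing it form a connected subtree. Here bags containing vertex 3 are not connected in the tree, so the decomposition is invalid.

No — bags containing vertex 3 are not connected in the tree.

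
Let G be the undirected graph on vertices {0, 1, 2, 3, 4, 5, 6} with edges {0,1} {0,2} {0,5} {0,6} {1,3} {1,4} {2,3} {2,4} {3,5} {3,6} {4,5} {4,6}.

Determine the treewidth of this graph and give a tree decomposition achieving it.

Treewidth 3.
Bags: B1 = {0, 3, 4, 6}  B2 = {0, 1, 3, 4}  B3 = {0, 3, 4, 5}  B4 = {0, 2, 3, 4}
Tree: B1–B2, B2–B3, B3–B4

Each bag holds 4 vertices, so the decomposition has width 3, which upper-bounds the treewidth. For the lower bound: the 4 vertex sets {0,6}, {1,4}, {3}, {5} are disjoint, each induces a connected subgraph, and every pair is joined by at least one edge of G. Contracting each set to a single vertex therefore yields K_{4} as a minor, and since treewidth is minor-monotone, tw(G) ≥ tw(K_{4}) = 3. The upper and lower bounds meet at 3, so that is the treewidth.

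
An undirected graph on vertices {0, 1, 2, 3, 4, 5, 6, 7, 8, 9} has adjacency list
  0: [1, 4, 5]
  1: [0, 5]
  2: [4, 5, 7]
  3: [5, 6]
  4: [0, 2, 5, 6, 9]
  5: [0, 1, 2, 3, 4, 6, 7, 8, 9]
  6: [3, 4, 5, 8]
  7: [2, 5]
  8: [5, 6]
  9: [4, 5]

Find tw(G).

A width-2 tree decomposition is:
Bags: B1 = {4, 5, 6}  B2 = {5, 6, 8}  B3 = {0, 4, 5}  B4 = {2, 4, 5}  B5 = {0, 1, 5}  B6 = {3, 5, 6}  B7 = {4, 5, 9}  B8 = {2, 5, 7}
Tree: B1–B2, B1–B3, B3–B4, B3–B5, B2–B6, B1–B7, B4–B8
Each bag holds 3 vertices, so the decomposition has width 2, which upper-bounds the treewidth. Conversely, {0, 1, 5} is a clique of size 3, and the vertices of any clique must share a bag in every tree decomposition; so some bag has ≥ 3 vertices and tw(G) ≥ 2. Therefore the treewidth is 2.

2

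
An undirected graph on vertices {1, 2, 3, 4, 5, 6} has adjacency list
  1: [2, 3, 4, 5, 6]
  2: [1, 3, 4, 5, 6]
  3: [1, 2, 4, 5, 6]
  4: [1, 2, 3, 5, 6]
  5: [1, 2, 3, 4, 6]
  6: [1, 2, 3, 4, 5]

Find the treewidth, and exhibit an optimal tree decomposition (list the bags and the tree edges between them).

A single bag containing all 6 vertices is trivially a valid decomposition of width 5. On the other hand G contains the 6-clique {1, 2, 3, 4, 5, 6}. A clique must lie in a single bag of any decomposition, so no decomposition can have width below 5. Hence tw(G) = 5 exactly.

Treewidth 5.
One such decomposition:
Bags: B1 = {1, 2, 3, 4, 5, 6}
Tree: (single bag)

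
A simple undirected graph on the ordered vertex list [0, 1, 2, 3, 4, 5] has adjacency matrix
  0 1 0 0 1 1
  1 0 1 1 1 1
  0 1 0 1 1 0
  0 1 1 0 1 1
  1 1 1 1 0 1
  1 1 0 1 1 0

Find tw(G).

3

A width-3 tree decomposition is:
Bags: B1 = {1, 2, 3, 4}  B2 = {1, 3, 4, 5}  B3 = {0, 1, 4, 5}
Tree: B1–B2, B2–B3
Every bag has size at most 4, so the width is 4 − 1 = 3 and tw(G) ≤ 3. On the other hand G contains the 4-clique {0, 1, 4, 5}. A clique must lie in a single bag of any decomposition, so no decomposition can have width below 3. The upper and lower bounds meet at 3, so that is the treewidth.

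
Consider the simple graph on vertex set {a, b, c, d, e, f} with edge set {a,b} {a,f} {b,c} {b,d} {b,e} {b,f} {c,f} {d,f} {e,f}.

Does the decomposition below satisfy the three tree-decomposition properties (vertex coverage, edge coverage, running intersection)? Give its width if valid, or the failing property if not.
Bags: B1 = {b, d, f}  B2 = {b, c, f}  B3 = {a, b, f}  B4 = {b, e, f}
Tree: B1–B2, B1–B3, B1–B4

Vertex coverage: the bags together contain {a, b, c, d, e, f}, the full vertex set. Edge coverage: each edge of G has both endpoints in at least one bag. Running intersection: for every vertex, the bags containing it form a connected subtree. All three properties hold, so this is a valid tree decomposition of width max|bag| − 1 = 2, and hence tw(G) ≤ 2.

Yes; width 2.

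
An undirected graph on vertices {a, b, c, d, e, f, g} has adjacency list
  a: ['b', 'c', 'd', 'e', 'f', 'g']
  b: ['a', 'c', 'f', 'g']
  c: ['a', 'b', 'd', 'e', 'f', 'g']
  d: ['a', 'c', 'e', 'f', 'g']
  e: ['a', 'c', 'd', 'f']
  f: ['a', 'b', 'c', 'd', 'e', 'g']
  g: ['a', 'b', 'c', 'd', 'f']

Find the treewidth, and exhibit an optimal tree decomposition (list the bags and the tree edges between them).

Treewidth 4.
One such decomposition:
Bags: B1 = {a, c, d, f, g}  B2 = {a, b, c, f, g}  B3 = {a, c, d, e, f}
Tree: B1–B2, B1–B3

The largest bag has 5 vertices, giving width 4; this decomposition certifies tw(G) ≤ 4. On the other hand G contains the 5-clique {a, c, d, f, g}. A clique must lie in a single bag of any decomposition, so no decomposition can have width below 4. Hence tw(G) = 4 exactly.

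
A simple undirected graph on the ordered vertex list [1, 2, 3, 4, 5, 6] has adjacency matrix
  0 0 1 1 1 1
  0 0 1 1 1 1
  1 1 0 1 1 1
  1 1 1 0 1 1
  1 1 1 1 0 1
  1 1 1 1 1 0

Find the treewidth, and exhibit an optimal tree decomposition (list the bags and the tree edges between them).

Treewidth 4.
One such decomposition:
Bags: B1 = {1, 3, 4, 5, 6}  B2 = {2, 3, 4, 5, 6}
Tree: B1–B2

Every bag has size at most 5, so the width is 5 − 1 = 4 and tw(G) ≤ 4. Conversely, {1, 3, 4, 5, 6} is a clique of size 5, and the vertices of any clique must share a bag in every tree decomposition; so some bag has ≥ 5 vertices and tw(G) ≥ 4. Combining the bounds, tw(G) = 4.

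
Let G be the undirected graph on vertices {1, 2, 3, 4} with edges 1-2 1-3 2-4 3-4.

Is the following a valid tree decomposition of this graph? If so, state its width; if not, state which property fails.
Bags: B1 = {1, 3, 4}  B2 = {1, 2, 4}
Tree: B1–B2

Every vertex of G appears in some bag (union = {1, 2, 3, 4}); every edge is covered by a bag; and for each vertex v the set of bags containing v is connected in the bag tree. The decomposition is therefore valid. The largest bag has 3 vertices, so the width is 2.

Yes; width 2.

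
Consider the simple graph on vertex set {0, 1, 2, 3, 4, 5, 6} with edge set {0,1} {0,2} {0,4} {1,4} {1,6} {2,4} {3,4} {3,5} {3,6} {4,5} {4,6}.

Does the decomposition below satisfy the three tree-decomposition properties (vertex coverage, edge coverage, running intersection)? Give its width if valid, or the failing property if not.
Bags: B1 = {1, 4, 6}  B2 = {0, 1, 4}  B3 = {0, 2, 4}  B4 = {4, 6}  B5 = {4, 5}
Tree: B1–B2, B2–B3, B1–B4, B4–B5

No — vertex 3 appears in no bag.

A tree decomposition must satisfy three properties: every vertex lies in some bag; for every edge, both endpoints lie together in some bag; and for every vertex, the bags containing it form a connected subtree. Here vertex 3 appears in no bag, so the decomposition is invalid.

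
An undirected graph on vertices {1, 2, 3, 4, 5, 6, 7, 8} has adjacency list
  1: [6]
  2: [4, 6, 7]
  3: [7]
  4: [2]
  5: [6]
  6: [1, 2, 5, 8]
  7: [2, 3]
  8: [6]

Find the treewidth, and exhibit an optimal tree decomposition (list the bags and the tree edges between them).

Treewidth 1.
One optimal decomposition is:
Bags: B1 = {2, 6}  B2 = {2, 4}  B3 = {2, 7}  B4 = {6, 8}  B5 = {1, 6}  B6 = {3, 7}  B7 = {5, 6}
Tree: B1–B2, B2–B3, B1–B4, B1–B5, B3–B6, B1–B7

Each bag holds 2 vertices, so the decomposition has width 1, which upper-bounds the treewidth. Since G has at least one edge (e.g. 6–2), it is not an edgeless graph, so tw(G) ≥ 1. Hence tw(G) = 1 exactly.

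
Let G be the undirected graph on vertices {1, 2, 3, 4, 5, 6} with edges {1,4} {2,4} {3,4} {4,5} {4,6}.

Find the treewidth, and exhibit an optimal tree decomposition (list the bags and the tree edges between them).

Treewidth 1.
Bags: B1 = {3, 4}  B2 = {4, 6}  B3 = {4, 5}  B4 = {2, 4}  B5 = {1, 4}
Tree: B1–B2, B2–B3, B2–B4, B1–B5

Every bag has size at most 2, so the width is 2 − 1 = 1 and tw(G) ≤ 1. G has an edge, so its treewidth is at least 1. Combining the bounds, tw(G) = 1.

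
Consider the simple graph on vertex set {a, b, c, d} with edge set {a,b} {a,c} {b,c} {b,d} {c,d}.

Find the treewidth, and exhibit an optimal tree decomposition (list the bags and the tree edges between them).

Treewidth 2.
One optimal decomposition is:
Bags: B1 = {a, b, c}  B2 = {b, c, d}
Tree: B1–B2

The largest bag has 3 vertices, giving width 2; this decomposition certifies tw(G) ≤ 2. Conversely, {b, c, d} is a clique of size 3, and the vertices of any clique must share a bag in every tree decomposition; so some bag has ≥ 3 vertices and tw(G) ≥ 2. The upper and lower bounds meet at 2, so that is the treewidth.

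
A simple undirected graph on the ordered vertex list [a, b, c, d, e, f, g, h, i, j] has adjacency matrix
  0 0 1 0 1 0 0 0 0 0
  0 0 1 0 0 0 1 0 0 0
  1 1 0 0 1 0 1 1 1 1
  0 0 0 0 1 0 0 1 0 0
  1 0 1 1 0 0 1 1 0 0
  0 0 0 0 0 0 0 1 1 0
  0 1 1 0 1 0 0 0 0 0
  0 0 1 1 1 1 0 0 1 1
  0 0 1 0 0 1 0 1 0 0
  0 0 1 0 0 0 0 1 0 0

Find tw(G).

2

A width-2 tree decomposition is:
Bags: B1 = {c, e, h}  B2 = {c, e, g}  B3 = {c, h, j}  B4 = {d, e, h}  B5 = {c, h, i}  B6 = {f, h, i}  B7 = {a, c, e}  B8 = {b, c, g}
Tree: B1–B2, B1–B3, B1–B4, B1–B5, B5–B6, B1–B7, B2–B8
Each bag holds 3 vertices, so the decomposition has width 2, which upper-bounds the treewidth. On the other hand G contains the 3-clique {d, e, h}. A clique must lie in a single bag of any decomposition, so no decomposition can have width below 2. Hence tw(G) = 2 exactly.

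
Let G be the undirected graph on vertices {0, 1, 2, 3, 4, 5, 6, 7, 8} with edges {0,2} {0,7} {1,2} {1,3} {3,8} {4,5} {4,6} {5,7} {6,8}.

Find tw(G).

A width-2 tree decomposition is:
Bags: B1 = {4, 5, 6}  B2 = {5, 6, 8}  B3 = {3, 5, 8}  B4 = {1, 3, 5}  B5 = {1, 2, 5}  B6 = {0, 2, 5}  B7 = {0, 5, 7}
Tree: B1–B2, B2–B3, B3–B4, B4–B5, B5–B6, B6–B7
Every bag has size at most 3, so the width is 3 − 1 = 2 and tw(G) ≤ 2. Since 5–4–6–8–3–1–2–0–7–5 is a cycle in G, G is not acyclic. Forests are exactly the graphs of treewidth ≤ 1, so tw(G) ≥ 2. Therefore the treewidth is 2.

2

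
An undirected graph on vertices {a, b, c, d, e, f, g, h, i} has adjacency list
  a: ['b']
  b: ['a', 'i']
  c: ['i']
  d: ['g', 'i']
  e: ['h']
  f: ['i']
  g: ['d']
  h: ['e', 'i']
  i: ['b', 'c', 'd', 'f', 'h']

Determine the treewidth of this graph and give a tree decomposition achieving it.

Each bag holds 2 vertices, so the decomposition has width 1, which upper-bounds the treewidth. Since G has at least one edge (e.g. i–d), it is not an edgeless graph, so tw(G) ≥ 1. Hence tw(G) = 1 exactly.

Treewidth 1.
One such decomposition:
Bags: B1 = {d, i}  B2 = {d, g}  B3 = {b, i}  B4 = {h, i}  B5 = {f, i}  B6 = {a, b}  B7 = {e, h}  B8 = {c, i}
Tree: B1–B2, B1–B3, B1–B4, B3–B5, B3–B6, B4–B7, B4–B8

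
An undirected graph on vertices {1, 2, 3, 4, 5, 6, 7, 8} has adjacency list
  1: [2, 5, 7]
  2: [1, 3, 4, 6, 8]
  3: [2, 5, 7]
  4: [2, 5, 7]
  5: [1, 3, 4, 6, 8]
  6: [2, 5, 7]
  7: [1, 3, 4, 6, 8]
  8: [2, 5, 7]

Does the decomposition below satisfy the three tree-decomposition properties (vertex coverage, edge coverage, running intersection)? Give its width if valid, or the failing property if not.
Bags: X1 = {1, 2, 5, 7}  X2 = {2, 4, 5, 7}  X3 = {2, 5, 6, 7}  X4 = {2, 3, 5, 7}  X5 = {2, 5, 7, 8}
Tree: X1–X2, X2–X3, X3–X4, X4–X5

Checking the three conditions: (i) the bags cover all of {1, 2, 3, 4, 5, 6, 7, 8}; (ii) for each edge, some bag contains both endpoints; (iii) the bags containing any fixed vertex form a subtree. All hold, so the decomposition is valid with width 4 − 1 = 3.

Yes; width 3.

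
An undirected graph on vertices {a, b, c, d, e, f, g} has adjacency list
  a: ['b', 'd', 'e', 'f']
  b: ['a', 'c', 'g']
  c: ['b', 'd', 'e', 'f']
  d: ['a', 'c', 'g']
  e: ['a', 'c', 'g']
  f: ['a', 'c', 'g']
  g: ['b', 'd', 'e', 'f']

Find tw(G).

3

A width-3 tree decomposition is:
Bags: B1 = {a, c, f, g}  B2 = {a, c, e, g}  B3 = {a, c, d, g}  B4 = {a, b, c, g}
Tree: B1–B2, B2–B3, B3–B4
The largest bag has 4 vertices, giving width 3; this decomposition certifies tw(G) ≤ 3. For the lower bound: the 4 vertex sets {f,g}, {c,e}, {a}, {d} are disjoint, each induces a connected subgraph, and every pair is joined by at least one edge of G. Contracting each set to a single vertex therefore yields K_{4} as a minor, and since treewidth is minor-monotone, tw(G) ≥ tw(K_{4}) = 3. Combining the bounds, tw(G) = 3.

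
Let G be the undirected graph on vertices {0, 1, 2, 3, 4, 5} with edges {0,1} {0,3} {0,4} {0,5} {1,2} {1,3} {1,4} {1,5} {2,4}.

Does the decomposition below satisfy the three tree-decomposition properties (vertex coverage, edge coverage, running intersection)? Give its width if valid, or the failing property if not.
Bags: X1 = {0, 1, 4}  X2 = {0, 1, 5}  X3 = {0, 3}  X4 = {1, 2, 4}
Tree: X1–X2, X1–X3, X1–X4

A tree decomposition must satisfy three properties: every vertex lies in some bag; for every edge, both endpoints lie together in some bag; and for every vertex, the bags containing it form a connected subtree. Here edge (1,3) lies in no bag, so the decomposition is invalid.

No — edge (1,3) lies in no bag.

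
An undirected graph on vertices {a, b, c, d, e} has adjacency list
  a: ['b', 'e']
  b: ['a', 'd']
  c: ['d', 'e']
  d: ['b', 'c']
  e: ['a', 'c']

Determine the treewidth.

2

A width-2 tree decomposition is:
Bags: B1 = {a, b, d}  B2 = {a, d, e}  B3 = {c, d, e}
Tree: B1–B2, B2–B3
Every bag has size at most 3, so the width is 3 − 1 = 2 and tw(G) ≤ 2. The edges d–b–a–e–c–d form a cycle, so G is not a tree and its treewidth is at least 2. Hence tw(G) = 2 exactly.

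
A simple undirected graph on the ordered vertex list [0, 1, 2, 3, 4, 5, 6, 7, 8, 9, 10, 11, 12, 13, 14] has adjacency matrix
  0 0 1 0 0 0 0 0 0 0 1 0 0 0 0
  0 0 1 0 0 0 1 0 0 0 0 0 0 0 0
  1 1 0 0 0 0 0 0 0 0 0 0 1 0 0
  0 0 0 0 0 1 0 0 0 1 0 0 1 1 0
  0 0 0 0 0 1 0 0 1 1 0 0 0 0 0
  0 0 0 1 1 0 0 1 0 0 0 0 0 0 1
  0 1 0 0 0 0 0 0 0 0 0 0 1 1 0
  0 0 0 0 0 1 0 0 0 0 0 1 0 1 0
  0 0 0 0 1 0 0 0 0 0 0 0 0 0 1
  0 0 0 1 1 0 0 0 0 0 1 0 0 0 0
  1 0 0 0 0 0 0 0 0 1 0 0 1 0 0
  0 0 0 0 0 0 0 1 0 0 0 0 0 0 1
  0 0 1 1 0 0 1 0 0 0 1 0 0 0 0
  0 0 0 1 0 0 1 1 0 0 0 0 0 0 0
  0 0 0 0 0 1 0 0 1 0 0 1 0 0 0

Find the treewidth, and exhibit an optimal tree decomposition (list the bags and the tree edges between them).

Each bag holds 4 vertices, so the decomposition has width 3, which upper-bounds the treewidth. For the lower bound: the 4 vertex sets {8,11,14}, {4}, {5}, {3,7,9,13} are disjoint, each induces a connected subgraph, and every pair is joined by at least one edge of G. Contracting each set to a single vertex therefore yields K_{4} as a minor, and since treewidth is minor-monotone, tw(G) ≥ tw(K_{4}) = 3. Combining the bounds, tw(G) = 3.

Treewidth 3.
One such decomposition:
Bags: B1 = {4, 8, 11, 14}  B2 = {4, 5, 11, 14}  B3 = {4, 5, 7, 11}  B4 = {4, 5, 7, 9}  B5 = {3, 5, 7, 9}  B6 = {3, 7, 9, 13}  B7 = {3, 9, 10, 13}  B8 = {3, 10, 12, 13}  B9 = {6, 10, 12, 13}  B10 = {0, 6, 10, 12}  B11 = {0, 2, 6, 12}  B12 = {0, 1, 2, 6}
Tree: B1–B2, B2–B3, B3–B4, B4–B5, B5–B6, B6–B7, B7–B8, B8–B9, B9–B10, B10–B11, B11–B12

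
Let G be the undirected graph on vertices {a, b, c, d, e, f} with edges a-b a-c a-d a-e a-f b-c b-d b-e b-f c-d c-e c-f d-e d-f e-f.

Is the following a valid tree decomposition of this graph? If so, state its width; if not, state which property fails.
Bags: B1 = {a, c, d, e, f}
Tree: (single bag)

No — vertex b appears in no bag.

A tree decomposition must satisfy three properties: every vertex lies in some bag; for every edge, both endpoints lie together in some bag; and for every vertex, the bags containing it form a connected subtree. Here vertex b appears in no bag, so the decomposition is invalid.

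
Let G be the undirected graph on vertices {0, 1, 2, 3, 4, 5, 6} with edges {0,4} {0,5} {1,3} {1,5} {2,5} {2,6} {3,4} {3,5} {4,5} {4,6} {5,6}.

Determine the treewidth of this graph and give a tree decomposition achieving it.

Treewidth 2.
Bags: B1 = {3, 4, 5}  B2 = {4, 5, 6}  B3 = {0, 4, 5}  B4 = {2, 5, 6}  B5 = {1, 3, 5}
Tree: B1–B2, B2–B3, B2–B4, B1–B5

Each bag holds 3 vertices, so the decomposition has width 2, which upper-bounds the treewidth. On the other hand G contains the 3-clique {1, 3, 5}. A clique must lie in a single bag of any decomposition, so no decomposition can have width below 2. Hence tw(G) = 2 exactly.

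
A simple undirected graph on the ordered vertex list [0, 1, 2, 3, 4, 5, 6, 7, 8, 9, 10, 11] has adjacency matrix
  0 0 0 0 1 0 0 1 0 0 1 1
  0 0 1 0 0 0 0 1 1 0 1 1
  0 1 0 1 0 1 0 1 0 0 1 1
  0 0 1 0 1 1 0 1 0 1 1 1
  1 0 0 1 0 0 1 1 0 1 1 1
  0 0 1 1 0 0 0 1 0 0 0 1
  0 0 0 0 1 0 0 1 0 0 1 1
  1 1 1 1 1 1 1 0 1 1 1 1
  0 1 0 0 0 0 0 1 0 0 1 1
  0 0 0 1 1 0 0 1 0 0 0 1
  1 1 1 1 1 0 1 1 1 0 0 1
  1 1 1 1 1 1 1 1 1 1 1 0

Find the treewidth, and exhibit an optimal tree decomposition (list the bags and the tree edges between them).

The largest bag has 5 vertices, giving width 4; this decomposition certifies tw(G) ≤ 4. Conversely, {3, 4, 7, 9, 11} is a clique of size 5, and the vertices of any clique must share a bag in every tree decomposition; so some bag has ≥ 5 vertices and tw(G) ≥ 4. The upper and lower bounds meet at 4, so that is the treewidth.

Treewidth 4.
One optimal decomposition is:
Bags: B1 = {2, 3, 7, 10, 11}  B2 = {3, 4, 7, 10, 11}  B3 = {4, 6, 7, 10, 11}  B4 = {1, 2, 7, 10, 11}  B5 = {2, 3, 5, 7, 11}  B6 = {3, 4, 7, 9, 11}  B7 = {1, 7, 8, 10, 11}  B8 = {0, 4, 7, 10, 11}
Tree: B1–B2, B2–B3, B1–B4, B1–B5, B2–B6, B4–B7, B3–B8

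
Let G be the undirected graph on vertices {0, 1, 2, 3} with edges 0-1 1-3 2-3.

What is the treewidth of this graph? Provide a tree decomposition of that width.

Treewidth 1.
One optimal decomposition is:
Bags: B1 = {2, 3}  B2 = {1, 3}  B3 = {0, 1}
Tree: B1–B2, B2–B3

Each bag holds 2 vertices, so the decomposition has width 1, which upper-bounds the treewidth. G has an edge, so its treewidth is at least 1. The upper and lower bounds meet at 1, so that is the treewidth.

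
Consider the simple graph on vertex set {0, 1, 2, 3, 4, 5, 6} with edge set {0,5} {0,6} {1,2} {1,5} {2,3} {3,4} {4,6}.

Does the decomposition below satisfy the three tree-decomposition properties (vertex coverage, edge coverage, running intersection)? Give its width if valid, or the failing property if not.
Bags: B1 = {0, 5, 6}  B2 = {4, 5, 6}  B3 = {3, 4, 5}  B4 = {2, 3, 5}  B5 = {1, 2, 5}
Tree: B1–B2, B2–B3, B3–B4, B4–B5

Every vertex of G appears in some bag (union = {0, 1, 2, 3, 4, 5, 6}); every edge is covered by a bag; and for each vertex v the set of bags containing v is connected in the bag tree. The decomposition is therefore valid. The largest bag has 3 vertices, so the width is 2.

Yes; width 2.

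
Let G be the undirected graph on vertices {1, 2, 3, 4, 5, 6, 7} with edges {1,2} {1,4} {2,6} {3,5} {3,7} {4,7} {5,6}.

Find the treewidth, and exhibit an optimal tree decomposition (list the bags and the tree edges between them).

Every bag has size at most 3, so the width is 3 − 1 = 2 and tw(G) ≤ 2. Since 5–3–7–4–1–2–6–5 is a cycle in G, G is not acyclic. Forests are exactly the graphs of treewidth ≤ 1, so tw(G) ≥ 2. Combining the bounds, tw(G) = 2.

Treewidth 2.
One optimal decomposition is:
Bags: B1 = {3, 5, 7}  B2 = {4, 5, 7}  B3 = {1, 4, 5}  B4 = {1, 2, 5}  B5 = {2, 5, 6}
Tree: B1–B2, B2–B3, B3–B4, B4–B5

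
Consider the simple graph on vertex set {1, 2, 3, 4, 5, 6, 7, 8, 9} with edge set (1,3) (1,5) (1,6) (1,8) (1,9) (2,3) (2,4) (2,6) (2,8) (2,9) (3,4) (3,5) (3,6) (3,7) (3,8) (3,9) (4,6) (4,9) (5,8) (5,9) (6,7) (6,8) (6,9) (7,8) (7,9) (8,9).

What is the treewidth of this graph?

A width-4 tree decomposition is:
Bags: B1 = {2, 3, 6, 8, 9}  B2 = {3, 6, 7, 8, 9}  B3 = {1, 3, 6, 8, 9}  B4 = {1, 3, 5, 8, 9}  B5 = {2, 3, 4, 6, 9}
Tree: B1–B2, B2–B3, B3–B4, B1–B5
Each bag holds 5 vertices, so the decomposition has width 4, which upper-bounds the treewidth. Conversely, {1, 3, 5, 8, 9} is a clique of size 5, and the vertices of any clique must share a bag in every tree decomposition; so some bag has ≥ 5 vertices and tw(G) ≥ 4. Hence tw(G) = 4 exactly.

4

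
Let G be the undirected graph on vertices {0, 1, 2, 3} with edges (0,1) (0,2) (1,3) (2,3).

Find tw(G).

2

A width-2 tree decomposition is:
Bags: B1 = {0, 2, 3}  B2 = {0, 1, 3}
Tree: B1–B2
Every bag has size at most 3, so the width is 3 − 1 = 2 and tw(G) ≤ 2. The edges 3–2–0–1–3 form a cycle, so G is not a tree and its treewidth is at least 2. The upper and lower bounds meet at 2, so that is the treewidth.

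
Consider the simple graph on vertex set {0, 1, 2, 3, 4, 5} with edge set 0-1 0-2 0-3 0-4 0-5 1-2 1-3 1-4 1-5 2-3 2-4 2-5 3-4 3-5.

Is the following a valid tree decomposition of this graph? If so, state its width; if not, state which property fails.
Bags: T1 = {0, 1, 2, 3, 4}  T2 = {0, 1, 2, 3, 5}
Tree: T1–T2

Yes; width 4.

Vertex coverage: the bags together contain {0, 1, 2, 3, 4, 5}, the full vertex set. Edge coverage: each edge of G has both endpoints in at least one bag. Running intersection: for every vertex, the bags containing it form a connected subtree. All three properties hold, so this is a valid tree decomposition of width max|bag| − 1 = 4, and hence tw(G) ≤ 4.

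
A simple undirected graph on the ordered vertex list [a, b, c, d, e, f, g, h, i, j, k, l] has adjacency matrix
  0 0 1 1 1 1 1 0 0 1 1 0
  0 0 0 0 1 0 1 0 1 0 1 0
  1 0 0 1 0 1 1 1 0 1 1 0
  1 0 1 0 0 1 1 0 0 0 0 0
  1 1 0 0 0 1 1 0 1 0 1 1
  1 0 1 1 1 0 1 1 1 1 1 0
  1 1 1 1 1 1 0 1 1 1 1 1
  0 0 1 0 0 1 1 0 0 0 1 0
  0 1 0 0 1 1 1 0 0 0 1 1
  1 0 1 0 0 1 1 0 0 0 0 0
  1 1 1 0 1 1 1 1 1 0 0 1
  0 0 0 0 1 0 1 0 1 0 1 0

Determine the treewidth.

A width-4 tree decomposition is:
Bags: B1 = {a, e, f, g, k}  B2 = {e, f, g, i, k}  B3 = {a, c, f, g, k}  B4 = {a, c, f, g, j}  B5 = {a, c, d, f, g}  B6 = {b, e, g, i, k}  B7 = {c, f, g, h, k}  B8 = {e, g, i, k, l}
Tree: B1–B2, B1–B3, B3–B4, B3–B5, B2–B6, B3–B7, B2–B8
Every bag has size at most 5, so the width is 5 − 1 = 4 and tw(G) ≤ 4. Conversely, {a, c, d, f, g} is a clique of size 5, and the vertices of any clique must share a bag in every tree decomposition; so some bag has ≥ 5 vertices and tw(G) ≥ 4. The upper and lower bounds meet at 4, so that is the treewidth.

4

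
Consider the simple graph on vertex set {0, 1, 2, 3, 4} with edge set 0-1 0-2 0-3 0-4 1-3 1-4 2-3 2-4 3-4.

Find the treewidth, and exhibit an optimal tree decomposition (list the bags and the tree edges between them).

Every bag has size at most 4, so the width is 4 − 1 = 3 and tw(G) ≤ 3. Conversely, {0, 1, 3, 4} is a clique of size 4, and the vertices of any clique must share a bag in every tree decomposition; so some bag has ≥ 4 vertices and tw(G) ≥ 3. The upper and lower bounds meet at 3, so that is the treewidth.

Treewidth 3.
One optimal decomposition is:
Bags: B1 = {0, 2, 3, 4}  B2 = {0, 1, 3, 4}
Tree: B1–B2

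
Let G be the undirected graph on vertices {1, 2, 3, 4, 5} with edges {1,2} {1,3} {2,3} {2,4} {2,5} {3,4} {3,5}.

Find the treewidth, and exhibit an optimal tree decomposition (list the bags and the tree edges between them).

Treewidth 2.
One optimal decomposition is:
Bags: B1 = {2, 3, 4}  B2 = {1, 2, 3}  B3 = {2, 3, 5}
Tree: B1–B2, B1–B3

Each bag holds 3 vertices, so the decomposition has width 2, which upper-bounds the treewidth. For the lower bound, the 3 vertices {1, 2, 3} are pairwise adjacent, and any tree decomposition puts a clique entirely inside one bag — forcing width ≥ 2. Therefore the treewidth is 2.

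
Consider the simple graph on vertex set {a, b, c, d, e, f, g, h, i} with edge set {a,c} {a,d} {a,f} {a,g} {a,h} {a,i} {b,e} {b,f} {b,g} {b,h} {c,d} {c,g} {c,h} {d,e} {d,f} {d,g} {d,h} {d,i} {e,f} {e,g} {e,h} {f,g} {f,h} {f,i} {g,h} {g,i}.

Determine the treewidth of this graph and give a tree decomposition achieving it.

Treewidth 4.
One optimal decomposition is:
Bags: B1 = {a, d, f, g, i}  B2 = {a, d, f, g, h}  B3 = {d, e, f, g, h}  B4 = {b, e, f, g, h}  B5 = {a, c, d, g, h}
Tree: B1–B2, B2–B3, B3–B4, B2–B5

Each bag holds 5 vertices, so the decomposition has width 4, which upper-bounds the treewidth. For the lower bound, the 5 vertices {a, c, d, g, h} are pairwise adjacent, and any tree decomposition puts a clique entirely inside one bag — forcing width ≥ 4. Combining the bounds, tw(G) = 4.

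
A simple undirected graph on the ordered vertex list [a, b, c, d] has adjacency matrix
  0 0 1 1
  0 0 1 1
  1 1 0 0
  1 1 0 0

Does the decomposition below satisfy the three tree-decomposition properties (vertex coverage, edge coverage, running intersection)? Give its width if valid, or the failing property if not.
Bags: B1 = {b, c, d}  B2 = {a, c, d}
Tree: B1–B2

Checking the three conditions: (i) the bags cover all of {a, b, c, d}; (ii) for each edge, some bag contains both endpoints; (iii) the bags containing any fixed vertex form a subtree. All hold, so the decomposition is valid with width 3 − 1 = 2.

Yes; width 2.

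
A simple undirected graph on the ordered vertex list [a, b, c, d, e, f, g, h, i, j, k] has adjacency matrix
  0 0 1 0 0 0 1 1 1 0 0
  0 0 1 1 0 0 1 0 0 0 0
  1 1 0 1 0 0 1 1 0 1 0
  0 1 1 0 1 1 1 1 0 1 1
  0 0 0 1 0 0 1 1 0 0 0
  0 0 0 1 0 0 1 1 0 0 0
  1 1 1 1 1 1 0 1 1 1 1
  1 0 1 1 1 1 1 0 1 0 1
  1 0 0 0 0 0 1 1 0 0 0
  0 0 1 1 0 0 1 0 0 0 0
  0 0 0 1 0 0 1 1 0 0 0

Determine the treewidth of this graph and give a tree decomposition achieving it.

Treewidth 3.
One optimal decomposition is:
Bags: B1 = {c, d, g, h}  B2 = {a, c, g, h}  B3 = {b, c, d, g}  B4 = {a, g, h, i}  B5 = {d, e, g, h}  B6 = {c, d, g, j}  B7 = {d, f, g, h}  B8 = {d, g, h, k}
Tree: B1–B2, B1–B3, B2–B4, B1–B5, B3–B6, B1–B7, B5–B8

Each bag holds 4 vertices, so the decomposition has width 3, which upper-bounds the treewidth. Conversely, {c, d, g, j} is a clique of size 4, and the vertices of any clique must share a bag in every tree decomposition; so some bag has ≥ 4 vertices and tw(G) ≥ 3. Hence tw(G) = 3 exactly.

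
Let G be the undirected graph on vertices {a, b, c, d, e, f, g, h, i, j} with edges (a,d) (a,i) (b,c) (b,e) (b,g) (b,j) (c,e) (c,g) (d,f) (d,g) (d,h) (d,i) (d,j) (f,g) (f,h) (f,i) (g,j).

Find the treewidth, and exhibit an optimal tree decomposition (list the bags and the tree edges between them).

Every bag has size at most 3, so the width is 3 − 1 = 2 and tw(G) ≤ 2. For the lower bound, the 3 vertices {a, d, i} are pairwise adjacent, and any tree decomposition puts a clique entirely inside one bag — forcing width ≥ 2. The upper and lower bounds meet at 2, so that is the treewidth.

Treewidth 2.
One optimal decomposition is:
Bags: B1 = {d, f, h}  B2 = {d, f, g}  B3 = {d, g, j}  B4 = {b, g, j}  B5 = {b, c, g}  B6 = {d, f, i}  B7 = {b, c, e}  B8 = {a, d, i}
Tree: B1–B2, B2–B3, B3–B4, B4–B5, B2–B6, B5–B7, B6–B8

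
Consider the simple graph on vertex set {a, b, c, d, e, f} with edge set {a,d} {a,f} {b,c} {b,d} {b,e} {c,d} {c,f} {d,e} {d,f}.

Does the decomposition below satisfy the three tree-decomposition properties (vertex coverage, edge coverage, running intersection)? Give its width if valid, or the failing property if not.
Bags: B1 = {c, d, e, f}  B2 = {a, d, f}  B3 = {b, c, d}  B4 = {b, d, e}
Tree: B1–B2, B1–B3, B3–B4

No — bags containing vertex e are not connected in the tree.

A tree decomposition must satisfy three properties: every vertex lies in some bag; for every edge, both endpoints lie together in some bag; and for every vertex, the bags containing it form a connected subtree. Here bags containing vertex e are not connected in the tree, so the decomposition is invalid.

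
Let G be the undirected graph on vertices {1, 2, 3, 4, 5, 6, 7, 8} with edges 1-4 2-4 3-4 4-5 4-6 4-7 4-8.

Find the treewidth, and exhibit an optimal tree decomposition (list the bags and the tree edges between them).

Each bag holds 2 vertices, so the decomposition has width 1, which upper-bounds the treewidth. Any graph with an edge has treewidth ≥ 1, and G has the edge 4–6. Therefore the treewidth is 1.

Treewidth 1.
Bags: B1 = {4, 6}  B2 = {3, 4}  B3 = {4, 5}  B4 = {4, 7}  B5 = {1, 4}  B6 = {4, 8}  B7 = {2, 4}
Tree: B1–B2, B1–B3, B3–B4, B2–B5, B2–B6, B5–B7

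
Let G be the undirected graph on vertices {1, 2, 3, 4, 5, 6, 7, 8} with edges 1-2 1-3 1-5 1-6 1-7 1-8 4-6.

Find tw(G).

1

A width-1 tree decomposition is:
Bags: B1 = {4, 6}  B2 = {1, 6}  B3 = {1, 3}  B4 = {1, 2}  B5 = {1, 5}  B6 = {1, 8}  B7 = {1, 7}
Tree: B1–B2, B2–B3, B2–B4, B4–B5, B4–B6, B2–B7
The largest bag has 2 vertices, giving width 1; this decomposition certifies tw(G) ≤ 1. Since G has at least one edge (e.g. 6–4), it is not an edgeless graph, so tw(G) ≥ 1. Therefore the treewidth is 1.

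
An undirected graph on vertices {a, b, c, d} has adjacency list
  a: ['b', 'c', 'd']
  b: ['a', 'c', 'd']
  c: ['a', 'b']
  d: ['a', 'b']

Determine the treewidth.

A width-2 tree decomposition is:
Bags: B1 = {a, b, d}  B2 = {a, b, c}
Tree: B1–B2
The largest bag has 3 vertices, giving width 2; this decomposition certifies tw(G) ≤ 2. On the other hand G contains the 3-clique {a, b, d}. A clique must lie in a single bag of any decomposition, so no decomposition can have width below 2. Combining the bounds, tw(G) = 2.

2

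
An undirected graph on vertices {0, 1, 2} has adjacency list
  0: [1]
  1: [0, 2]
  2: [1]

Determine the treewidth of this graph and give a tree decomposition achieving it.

Treewidth 1.
One such decomposition:
Bags: B1 = {1, 2}  B2 = {0, 1}
Tree: B1–B2

Every bag has size at most 2, so the width is 2 − 1 = 1 and tw(G) ≤ 1. G has an edge, so its treewidth is at least 1. Hence tw(G) = 1 exactly.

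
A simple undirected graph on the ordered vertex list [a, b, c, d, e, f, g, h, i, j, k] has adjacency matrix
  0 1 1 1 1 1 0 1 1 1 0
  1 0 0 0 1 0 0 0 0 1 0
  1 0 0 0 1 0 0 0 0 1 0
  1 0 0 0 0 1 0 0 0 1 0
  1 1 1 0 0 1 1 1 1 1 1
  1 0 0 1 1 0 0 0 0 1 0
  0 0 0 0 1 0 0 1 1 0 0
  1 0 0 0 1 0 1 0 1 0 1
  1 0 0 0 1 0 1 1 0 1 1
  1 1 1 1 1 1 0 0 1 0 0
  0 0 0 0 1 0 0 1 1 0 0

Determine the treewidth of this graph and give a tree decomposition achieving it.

Treewidth 3.
One such decomposition:
Bags: B1 = {a, e, f, j}  B2 = {a, e, i, j}  B3 = {a, e, h, i}  B4 = {a, b, e, j}  B5 = {a, d, f, j}  B6 = {e, g, h, i}  B7 = {a, c, e, j}  B8 = {e, h, i, k}
Tree: B1–B2, B2–B3, B2–B4, B1–B5, B3–B6, B2–B7, B6–B8

Each bag holds 4 vertices, so the decomposition has width 3, which upper-bounds the treewidth. For the lower bound, the 4 vertices {a, d, f, j} are pairwise adjacent, and any tree decomposition puts a clique entirely inside one bag — forcing width ≥ 3. Combining the bounds, tw(G) = 3.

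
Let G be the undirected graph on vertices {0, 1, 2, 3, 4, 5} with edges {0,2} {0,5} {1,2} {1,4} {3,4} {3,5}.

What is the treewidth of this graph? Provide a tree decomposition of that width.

Each bag holds 3 vertices, so the decomposition has width 2, which upper-bounds the treewidth. Since 1–4–3–5–0–2–1 is a cycle in G, G is not acyclic. Forests are exactly the graphs of treewidth ≤ 1, so tw(G) ≥ 2. Hence tw(G) = 2 exactly.

Treewidth 2.
One such decomposition:
Bags: B1 = {1, 3, 4}  B2 = {1, 3, 5}  B3 = {0, 1, 5}  B4 = {0, 1, 2}
Tree: B1–B2, B2–B3, B3–B4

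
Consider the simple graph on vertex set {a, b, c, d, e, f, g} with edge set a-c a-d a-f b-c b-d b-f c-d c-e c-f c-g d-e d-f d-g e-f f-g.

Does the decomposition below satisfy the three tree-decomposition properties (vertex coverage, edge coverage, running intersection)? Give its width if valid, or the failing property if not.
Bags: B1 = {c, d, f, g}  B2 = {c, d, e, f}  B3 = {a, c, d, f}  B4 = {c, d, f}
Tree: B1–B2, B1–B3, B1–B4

A tree decomposition must satisfy three properties: every vertex lies in some bag; for every edge, both endpoints lie together in some bag; and for every vertex, the bags containing it form a connected subtree. Here vertex b appears in no bag, so the decomposition is invalid.

No — vertex b appears in no bag.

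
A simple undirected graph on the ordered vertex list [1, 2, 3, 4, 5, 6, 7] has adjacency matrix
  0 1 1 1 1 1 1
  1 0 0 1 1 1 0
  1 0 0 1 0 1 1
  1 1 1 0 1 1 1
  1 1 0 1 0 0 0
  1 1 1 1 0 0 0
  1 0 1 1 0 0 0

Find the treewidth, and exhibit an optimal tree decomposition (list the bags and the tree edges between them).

Treewidth 3.
One such decomposition:
Bags: B1 = {1, 3, 4, 6}  B2 = {1, 2, 4, 6}  B3 = {1, 3, 4, 7}  B4 = {1, 2, 4, 5}
Tree: B1–B2, B1–B3, B2–B4

The largest bag has 4 vertices, giving width 3; this decomposition certifies tw(G) ≤ 3. Conversely, {1, 2, 4, 5} is a clique of size 4, and the vertices of any clique must share a bag in every tree decomposition; so some bag has ≥ 4 vertices and tw(G) ≥ 3. Combining the bounds, tw(G) = 3.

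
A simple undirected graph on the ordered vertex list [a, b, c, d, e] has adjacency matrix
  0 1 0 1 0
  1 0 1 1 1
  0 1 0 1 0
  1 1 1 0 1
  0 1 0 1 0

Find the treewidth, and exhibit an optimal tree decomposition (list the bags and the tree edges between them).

The largest bag has 3 vertices, giving width 2; this decomposition certifies tw(G) ≤ 2. For the lower bound, the 3 vertices {b, d, e} are pairwise adjacent, and any tree decomposition puts a clique entirely inside one bag — forcing width ≥ 2. Hence tw(G) = 2 exactly.

Treewidth 2.
Bags: B1 = {b, d, e}  B2 = {b, c, d}  B3 = {a, b, d}
Tree: B1–B2, B2–B3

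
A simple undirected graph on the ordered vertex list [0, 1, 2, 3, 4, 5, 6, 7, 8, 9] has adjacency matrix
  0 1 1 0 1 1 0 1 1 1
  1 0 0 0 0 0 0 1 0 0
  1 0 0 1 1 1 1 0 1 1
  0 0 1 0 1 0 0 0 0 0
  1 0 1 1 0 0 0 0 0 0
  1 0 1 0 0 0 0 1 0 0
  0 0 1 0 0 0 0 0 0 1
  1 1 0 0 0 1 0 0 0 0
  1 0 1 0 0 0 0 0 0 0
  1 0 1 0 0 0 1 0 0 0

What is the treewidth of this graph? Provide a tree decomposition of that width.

Treewidth 2.
Bags: B1 = {0, 2, 5}  B2 = {0, 2, 9}  B3 = {0, 2, 8}  B4 = {0, 2, 4}  B5 = {0, 5, 7}  B6 = {2, 3, 4}  B7 = {2, 6, 9}  B8 = {0, 1, 7}
Tree: B1–B2, B2–B3, B2–B4, B1–B5, B4–B6, B2–B7, B5–B8

Every bag has size at most 3, so the width is 3 − 1 = 2 and tw(G) ≤ 2. On the other hand G contains the 3-clique {0, 1, 7}. A clique must lie in a single bag of any decomposition, so no decomposition can have width below 2. Hence tw(G) = 2 exactly.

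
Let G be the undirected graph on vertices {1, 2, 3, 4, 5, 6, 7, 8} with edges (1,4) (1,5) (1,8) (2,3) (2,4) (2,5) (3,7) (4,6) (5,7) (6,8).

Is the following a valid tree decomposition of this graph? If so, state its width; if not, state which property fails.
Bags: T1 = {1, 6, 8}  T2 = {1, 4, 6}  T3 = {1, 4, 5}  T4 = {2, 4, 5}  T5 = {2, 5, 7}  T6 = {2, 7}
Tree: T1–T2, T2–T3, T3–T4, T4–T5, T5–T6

A tree decomposition must satisfy three properties: every vertex lies in some bag; for every edge, both endpoints lie together in some bag; and for every vertex, the bags containing it form a connected subtree. Here vertex 3 appears in no bag, so the decomposition is invalid.

No — vertex 3 appears in no bag.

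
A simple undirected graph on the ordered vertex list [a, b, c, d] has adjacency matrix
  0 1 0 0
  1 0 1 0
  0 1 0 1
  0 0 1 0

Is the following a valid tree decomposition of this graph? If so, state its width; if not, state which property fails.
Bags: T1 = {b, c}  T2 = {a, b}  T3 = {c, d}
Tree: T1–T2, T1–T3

Checking the three conditions: (i) the bags cover all of {a, b, c, d}; (ii) for each edge, some bag contains both endpoints; (iii) the bags containing any fixed vertex form a subtree. All hold, so the decomposition is valid with width 2 − 1 = 1.

Yes; width 1.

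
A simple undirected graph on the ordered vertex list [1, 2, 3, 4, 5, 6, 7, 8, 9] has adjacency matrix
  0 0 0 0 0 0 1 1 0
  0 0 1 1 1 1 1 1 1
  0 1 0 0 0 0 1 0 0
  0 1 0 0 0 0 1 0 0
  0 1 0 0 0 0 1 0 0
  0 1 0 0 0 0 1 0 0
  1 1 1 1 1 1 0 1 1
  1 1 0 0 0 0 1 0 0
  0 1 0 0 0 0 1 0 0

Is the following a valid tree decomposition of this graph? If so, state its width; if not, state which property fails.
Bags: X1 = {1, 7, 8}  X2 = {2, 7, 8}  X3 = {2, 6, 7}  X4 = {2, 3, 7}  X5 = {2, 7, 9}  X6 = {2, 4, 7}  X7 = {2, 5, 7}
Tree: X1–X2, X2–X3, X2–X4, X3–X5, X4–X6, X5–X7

Checking the three conditions: (i) the bags cover all of {1, 2, 3, 4, 5, 6, 7, 8, 9}; (ii) for each edge, some bag contains both endpoints; (iii) the bags containing any fixed vertex form a subtree. All hold, so the decomposition is valid with width 3 − 1 = 2.

Yes; width 2.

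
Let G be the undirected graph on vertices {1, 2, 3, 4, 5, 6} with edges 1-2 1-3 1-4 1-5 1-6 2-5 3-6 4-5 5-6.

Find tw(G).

2

A width-2 tree decomposition is:
Bags: B1 = {1, 5, 6}  B2 = {1, 4, 5}  B3 = {1, 2, 5}  B4 = {1, 3, 6}
Tree: B1–B2, B1–B3, B1–B4
The largest bag has 3 vertices, giving width 2; this decomposition certifies tw(G) ≤ 2. Conversely, {1, 3, 6} is a clique of size 3, and the vertices of any clique must share a bag in every tree decomposition; so some bag has ≥ 3 vertices and tw(G) ≥ 2. The upper and lower bounds meet at 2, so that is the treewidth.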